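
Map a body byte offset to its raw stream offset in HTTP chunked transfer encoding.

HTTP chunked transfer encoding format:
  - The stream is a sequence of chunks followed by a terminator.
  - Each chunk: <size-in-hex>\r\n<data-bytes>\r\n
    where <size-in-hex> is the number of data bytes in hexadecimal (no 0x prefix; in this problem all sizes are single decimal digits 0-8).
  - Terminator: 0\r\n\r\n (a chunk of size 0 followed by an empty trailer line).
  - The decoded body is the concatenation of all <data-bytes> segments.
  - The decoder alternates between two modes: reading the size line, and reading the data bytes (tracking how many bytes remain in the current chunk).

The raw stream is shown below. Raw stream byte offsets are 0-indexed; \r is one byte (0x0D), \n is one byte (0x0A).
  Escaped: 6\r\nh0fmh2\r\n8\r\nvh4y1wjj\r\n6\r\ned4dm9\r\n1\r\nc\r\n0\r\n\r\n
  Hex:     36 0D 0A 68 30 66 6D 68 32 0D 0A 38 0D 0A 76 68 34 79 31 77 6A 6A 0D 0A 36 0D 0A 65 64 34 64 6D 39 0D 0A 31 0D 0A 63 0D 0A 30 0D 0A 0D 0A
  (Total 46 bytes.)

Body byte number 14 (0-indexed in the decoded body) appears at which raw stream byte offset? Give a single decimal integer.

Chunk 1: stream[0..1]='6' size=0x6=6, data at stream[3..9]='h0fmh2' -> body[0..6], body so far='h0fmh2'
Chunk 2: stream[11..12]='8' size=0x8=8, data at stream[14..22]='vh4y1wjj' -> body[6..14], body so far='h0fmh2vh4y1wjj'
Chunk 3: stream[24..25]='6' size=0x6=6, data at stream[27..33]='ed4dm9' -> body[14..20], body so far='h0fmh2vh4y1wjjed4dm9'
Chunk 4: stream[35..36]='1' size=0x1=1, data at stream[38..39]='c' -> body[20..21], body so far='h0fmh2vh4y1wjjed4dm9c'
Chunk 5: stream[41..42]='0' size=0 (terminator). Final body='h0fmh2vh4y1wjjed4dm9c' (21 bytes)
Body byte 14 at stream offset 27

Answer: 27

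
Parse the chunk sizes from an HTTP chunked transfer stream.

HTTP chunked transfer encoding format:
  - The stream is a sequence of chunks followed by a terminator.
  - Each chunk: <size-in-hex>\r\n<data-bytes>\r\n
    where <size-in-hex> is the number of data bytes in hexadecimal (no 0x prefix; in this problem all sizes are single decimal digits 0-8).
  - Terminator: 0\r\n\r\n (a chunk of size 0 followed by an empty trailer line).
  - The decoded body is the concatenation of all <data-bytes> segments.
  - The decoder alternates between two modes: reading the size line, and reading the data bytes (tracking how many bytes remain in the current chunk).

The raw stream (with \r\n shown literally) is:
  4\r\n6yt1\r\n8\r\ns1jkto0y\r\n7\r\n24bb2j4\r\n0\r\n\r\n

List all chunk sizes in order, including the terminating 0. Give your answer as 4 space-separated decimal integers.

Chunk 1: stream[0..1]='4' size=0x4=4, data at stream[3..7]='6yt1' -> body[0..4], body so far='6yt1'
Chunk 2: stream[9..10]='8' size=0x8=8, data at stream[12..20]='s1jkto0y' -> body[4..12], body so far='6yt1s1jkto0y'
Chunk 3: stream[22..23]='7' size=0x7=7, data at stream[25..32]='24bb2j4' -> body[12..19], body so far='6yt1s1jkto0y24bb2j4'
Chunk 4: stream[34..35]='0' size=0 (terminator). Final body='6yt1s1jkto0y24bb2j4' (19 bytes)

Answer: 4 8 7 0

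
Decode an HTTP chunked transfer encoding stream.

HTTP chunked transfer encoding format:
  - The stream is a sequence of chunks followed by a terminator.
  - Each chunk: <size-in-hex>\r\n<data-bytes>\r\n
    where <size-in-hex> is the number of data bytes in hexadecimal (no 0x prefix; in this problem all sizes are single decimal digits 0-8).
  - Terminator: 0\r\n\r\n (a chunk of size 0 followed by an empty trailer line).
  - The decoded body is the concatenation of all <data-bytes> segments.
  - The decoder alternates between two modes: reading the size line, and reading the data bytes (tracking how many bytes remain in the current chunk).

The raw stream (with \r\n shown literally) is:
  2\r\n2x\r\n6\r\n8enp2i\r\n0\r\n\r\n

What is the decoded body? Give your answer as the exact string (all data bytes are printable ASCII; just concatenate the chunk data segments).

Chunk 1: stream[0..1]='2' size=0x2=2, data at stream[3..5]='2x' -> body[0..2], body so far='2x'
Chunk 2: stream[7..8]='6' size=0x6=6, data at stream[10..16]='8enp2i' -> body[2..8], body so far='2x8enp2i'
Chunk 3: stream[18..19]='0' size=0 (terminator). Final body='2x8enp2i' (8 bytes)

Answer: 2x8enp2i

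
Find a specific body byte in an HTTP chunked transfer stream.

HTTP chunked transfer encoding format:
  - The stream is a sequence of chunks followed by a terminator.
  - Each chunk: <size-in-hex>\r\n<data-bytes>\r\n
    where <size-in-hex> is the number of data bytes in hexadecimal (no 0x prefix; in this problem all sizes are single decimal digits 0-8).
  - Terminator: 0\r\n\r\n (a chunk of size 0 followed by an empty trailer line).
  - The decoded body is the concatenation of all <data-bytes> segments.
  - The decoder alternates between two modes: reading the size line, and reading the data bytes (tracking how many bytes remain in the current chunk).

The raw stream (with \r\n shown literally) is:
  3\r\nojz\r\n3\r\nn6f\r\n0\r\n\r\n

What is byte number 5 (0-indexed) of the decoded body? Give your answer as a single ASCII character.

Chunk 1: stream[0..1]='3' size=0x3=3, data at stream[3..6]='ojz' -> body[0..3], body so far='ojz'
Chunk 2: stream[8..9]='3' size=0x3=3, data at stream[11..14]='n6f' -> body[3..6], body so far='ojzn6f'
Chunk 3: stream[16..17]='0' size=0 (terminator). Final body='ojzn6f' (6 bytes)
Body byte 5 = 'f'

Answer: f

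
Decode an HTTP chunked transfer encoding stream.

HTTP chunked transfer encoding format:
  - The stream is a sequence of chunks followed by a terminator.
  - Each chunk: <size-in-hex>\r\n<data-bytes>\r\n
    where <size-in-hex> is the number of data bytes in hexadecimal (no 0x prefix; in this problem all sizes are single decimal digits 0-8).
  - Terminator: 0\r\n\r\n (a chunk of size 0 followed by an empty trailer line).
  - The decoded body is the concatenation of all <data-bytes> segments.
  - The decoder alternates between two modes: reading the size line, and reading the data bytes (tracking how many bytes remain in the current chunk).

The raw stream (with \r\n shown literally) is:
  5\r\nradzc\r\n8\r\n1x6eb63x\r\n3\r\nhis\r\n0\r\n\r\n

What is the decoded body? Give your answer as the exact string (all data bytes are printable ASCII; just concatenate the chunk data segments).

Chunk 1: stream[0..1]='5' size=0x5=5, data at stream[3..8]='radzc' -> body[0..5], body so far='radzc'
Chunk 2: stream[10..11]='8' size=0x8=8, data at stream[13..21]='1x6eb63x' -> body[5..13], body so far='radzc1x6eb63x'
Chunk 3: stream[23..24]='3' size=0x3=3, data at stream[26..29]='his' -> body[13..16], body so far='radzc1x6eb63xhis'
Chunk 4: stream[31..32]='0' size=0 (terminator). Final body='radzc1x6eb63xhis' (16 bytes)

Answer: radzc1x6eb63xhis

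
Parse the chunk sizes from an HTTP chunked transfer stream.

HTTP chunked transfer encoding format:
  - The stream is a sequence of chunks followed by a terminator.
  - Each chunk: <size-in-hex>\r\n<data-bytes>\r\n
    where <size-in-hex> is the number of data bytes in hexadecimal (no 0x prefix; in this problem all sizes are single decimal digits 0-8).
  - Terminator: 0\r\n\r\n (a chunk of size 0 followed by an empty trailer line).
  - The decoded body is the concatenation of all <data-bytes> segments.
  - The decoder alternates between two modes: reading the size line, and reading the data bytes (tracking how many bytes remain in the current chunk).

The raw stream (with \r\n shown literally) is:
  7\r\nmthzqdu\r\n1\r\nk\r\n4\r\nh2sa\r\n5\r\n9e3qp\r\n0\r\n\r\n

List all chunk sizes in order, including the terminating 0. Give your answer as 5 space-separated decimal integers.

Chunk 1: stream[0..1]='7' size=0x7=7, data at stream[3..10]='mthzqdu' -> body[0..7], body so far='mthzqdu'
Chunk 2: stream[12..13]='1' size=0x1=1, data at stream[15..16]='k' -> body[7..8], body so far='mthzqduk'
Chunk 3: stream[18..19]='4' size=0x4=4, data at stream[21..25]='h2sa' -> body[8..12], body so far='mthzqdukh2sa'
Chunk 4: stream[27..28]='5' size=0x5=5, data at stream[30..35]='9e3qp' -> body[12..17], body so far='mthzqdukh2sa9e3qp'
Chunk 5: stream[37..38]='0' size=0 (terminator). Final body='mthzqdukh2sa9e3qp' (17 bytes)

Answer: 7 1 4 5 0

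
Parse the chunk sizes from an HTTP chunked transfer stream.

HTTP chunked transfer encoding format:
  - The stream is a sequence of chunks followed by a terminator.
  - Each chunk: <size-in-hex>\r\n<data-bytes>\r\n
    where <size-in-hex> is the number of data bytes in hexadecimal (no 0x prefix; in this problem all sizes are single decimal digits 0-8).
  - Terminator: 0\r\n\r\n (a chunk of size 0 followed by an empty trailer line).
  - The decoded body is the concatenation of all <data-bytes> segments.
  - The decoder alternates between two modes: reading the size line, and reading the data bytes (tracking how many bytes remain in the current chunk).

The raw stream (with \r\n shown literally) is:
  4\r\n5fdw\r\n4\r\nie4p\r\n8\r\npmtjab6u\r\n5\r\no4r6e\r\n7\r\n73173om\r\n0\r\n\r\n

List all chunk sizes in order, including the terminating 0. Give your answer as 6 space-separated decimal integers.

Answer: 4 4 8 5 7 0

Derivation:
Chunk 1: stream[0..1]='4' size=0x4=4, data at stream[3..7]='5fdw' -> body[0..4], body so far='5fdw'
Chunk 2: stream[9..10]='4' size=0x4=4, data at stream[12..16]='ie4p' -> body[4..8], body so far='5fdwie4p'
Chunk 3: stream[18..19]='8' size=0x8=8, data at stream[21..29]='pmtjab6u' -> body[8..16], body so far='5fdwie4ppmtjab6u'
Chunk 4: stream[31..32]='5' size=0x5=5, data at stream[34..39]='o4r6e' -> body[16..21], body so far='5fdwie4ppmtjab6uo4r6e'
Chunk 5: stream[41..42]='7' size=0x7=7, data at stream[44..51]='73173om' -> body[21..28], body so far='5fdwie4ppmtjab6uo4r6e73173om'
Chunk 6: stream[53..54]='0' size=0 (terminator). Final body='5fdwie4ppmtjab6uo4r6e73173om' (28 bytes)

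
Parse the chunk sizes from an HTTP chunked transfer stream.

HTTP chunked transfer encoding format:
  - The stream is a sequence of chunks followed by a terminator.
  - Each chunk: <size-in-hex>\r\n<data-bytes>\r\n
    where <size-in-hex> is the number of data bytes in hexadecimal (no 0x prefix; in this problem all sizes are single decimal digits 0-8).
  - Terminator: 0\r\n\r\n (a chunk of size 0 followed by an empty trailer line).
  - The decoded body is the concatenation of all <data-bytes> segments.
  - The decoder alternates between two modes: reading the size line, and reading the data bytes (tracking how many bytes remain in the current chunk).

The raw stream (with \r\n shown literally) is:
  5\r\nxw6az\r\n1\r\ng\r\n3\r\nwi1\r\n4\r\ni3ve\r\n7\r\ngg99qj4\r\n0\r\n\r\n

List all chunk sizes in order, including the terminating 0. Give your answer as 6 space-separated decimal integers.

Chunk 1: stream[0..1]='5' size=0x5=5, data at stream[3..8]='xw6az' -> body[0..5], body so far='xw6az'
Chunk 2: stream[10..11]='1' size=0x1=1, data at stream[13..14]='g' -> body[5..6], body so far='xw6azg'
Chunk 3: stream[16..17]='3' size=0x3=3, data at stream[19..22]='wi1' -> body[6..9], body so far='xw6azgwi1'
Chunk 4: stream[24..25]='4' size=0x4=4, data at stream[27..31]='i3ve' -> body[9..13], body so far='xw6azgwi1i3ve'
Chunk 5: stream[33..34]='7' size=0x7=7, data at stream[36..43]='gg99qj4' -> body[13..20], body so far='xw6azgwi1i3vegg99qj4'
Chunk 6: stream[45..46]='0' size=0 (terminator). Final body='xw6azgwi1i3vegg99qj4' (20 bytes)

Answer: 5 1 3 4 7 0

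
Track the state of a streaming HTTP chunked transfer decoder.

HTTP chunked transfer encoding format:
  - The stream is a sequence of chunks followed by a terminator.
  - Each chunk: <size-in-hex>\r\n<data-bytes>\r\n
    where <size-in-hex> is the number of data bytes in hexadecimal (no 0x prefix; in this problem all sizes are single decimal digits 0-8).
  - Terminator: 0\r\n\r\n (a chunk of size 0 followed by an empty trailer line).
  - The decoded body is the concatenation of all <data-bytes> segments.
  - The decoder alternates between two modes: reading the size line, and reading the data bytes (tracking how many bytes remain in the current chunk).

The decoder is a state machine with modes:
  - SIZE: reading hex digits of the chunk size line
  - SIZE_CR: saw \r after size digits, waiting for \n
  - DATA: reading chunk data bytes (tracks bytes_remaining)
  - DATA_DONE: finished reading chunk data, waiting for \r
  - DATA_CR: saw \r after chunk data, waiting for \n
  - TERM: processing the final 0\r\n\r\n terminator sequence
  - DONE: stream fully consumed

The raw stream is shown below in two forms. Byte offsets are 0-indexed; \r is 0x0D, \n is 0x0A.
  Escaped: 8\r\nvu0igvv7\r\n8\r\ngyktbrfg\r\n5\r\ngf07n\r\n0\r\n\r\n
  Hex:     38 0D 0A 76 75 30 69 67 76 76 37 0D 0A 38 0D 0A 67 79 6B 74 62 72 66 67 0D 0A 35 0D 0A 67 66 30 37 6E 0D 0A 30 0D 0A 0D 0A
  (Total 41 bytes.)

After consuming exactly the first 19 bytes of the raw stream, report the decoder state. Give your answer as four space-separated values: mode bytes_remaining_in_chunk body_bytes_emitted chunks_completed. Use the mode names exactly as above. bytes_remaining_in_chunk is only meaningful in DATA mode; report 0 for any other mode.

Answer: DATA 5 11 1

Derivation:
Byte 0 = '8': mode=SIZE remaining=0 emitted=0 chunks_done=0
Byte 1 = 0x0D: mode=SIZE_CR remaining=0 emitted=0 chunks_done=0
Byte 2 = 0x0A: mode=DATA remaining=8 emitted=0 chunks_done=0
Byte 3 = 'v': mode=DATA remaining=7 emitted=1 chunks_done=0
Byte 4 = 'u': mode=DATA remaining=6 emitted=2 chunks_done=0
Byte 5 = '0': mode=DATA remaining=5 emitted=3 chunks_done=0
Byte 6 = 'i': mode=DATA remaining=4 emitted=4 chunks_done=0
Byte 7 = 'g': mode=DATA remaining=3 emitted=5 chunks_done=0
Byte 8 = 'v': mode=DATA remaining=2 emitted=6 chunks_done=0
Byte 9 = 'v': mode=DATA remaining=1 emitted=7 chunks_done=0
Byte 10 = '7': mode=DATA_DONE remaining=0 emitted=8 chunks_done=0
Byte 11 = 0x0D: mode=DATA_CR remaining=0 emitted=8 chunks_done=0
Byte 12 = 0x0A: mode=SIZE remaining=0 emitted=8 chunks_done=1
Byte 13 = '8': mode=SIZE remaining=0 emitted=8 chunks_done=1
Byte 14 = 0x0D: mode=SIZE_CR remaining=0 emitted=8 chunks_done=1
Byte 15 = 0x0A: mode=DATA remaining=8 emitted=8 chunks_done=1
Byte 16 = 'g': mode=DATA remaining=7 emitted=9 chunks_done=1
Byte 17 = 'y': mode=DATA remaining=6 emitted=10 chunks_done=1
Byte 18 = 'k': mode=DATA remaining=5 emitted=11 chunks_done=1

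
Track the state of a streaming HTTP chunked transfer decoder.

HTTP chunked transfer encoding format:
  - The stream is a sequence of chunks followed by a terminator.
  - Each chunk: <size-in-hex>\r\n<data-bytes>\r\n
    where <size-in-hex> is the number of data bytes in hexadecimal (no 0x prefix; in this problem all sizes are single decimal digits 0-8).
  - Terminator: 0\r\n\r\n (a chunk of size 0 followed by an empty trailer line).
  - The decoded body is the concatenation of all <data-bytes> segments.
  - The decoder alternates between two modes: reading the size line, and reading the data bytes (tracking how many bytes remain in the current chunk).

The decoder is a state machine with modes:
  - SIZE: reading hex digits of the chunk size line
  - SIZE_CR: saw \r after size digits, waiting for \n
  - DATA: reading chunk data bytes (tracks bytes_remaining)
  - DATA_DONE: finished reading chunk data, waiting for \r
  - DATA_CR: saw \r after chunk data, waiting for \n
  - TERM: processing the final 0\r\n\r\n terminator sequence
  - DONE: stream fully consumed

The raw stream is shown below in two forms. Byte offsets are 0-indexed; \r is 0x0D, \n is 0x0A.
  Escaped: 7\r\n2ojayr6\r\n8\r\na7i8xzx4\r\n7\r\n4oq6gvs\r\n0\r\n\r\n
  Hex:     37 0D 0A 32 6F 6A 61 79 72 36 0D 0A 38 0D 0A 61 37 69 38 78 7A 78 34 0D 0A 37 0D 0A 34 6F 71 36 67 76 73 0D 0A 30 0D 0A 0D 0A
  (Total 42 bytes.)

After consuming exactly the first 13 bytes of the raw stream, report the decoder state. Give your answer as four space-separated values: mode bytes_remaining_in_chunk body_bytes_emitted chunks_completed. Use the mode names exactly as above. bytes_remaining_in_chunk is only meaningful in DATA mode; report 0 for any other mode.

Byte 0 = '7': mode=SIZE remaining=0 emitted=0 chunks_done=0
Byte 1 = 0x0D: mode=SIZE_CR remaining=0 emitted=0 chunks_done=0
Byte 2 = 0x0A: mode=DATA remaining=7 emitted=0 chunks_done=0
Byte 3 = '2': mode=DATA remaining=6 emitted=1 chunks_done=0
Byte 4 = 'o': mode=DATA remaining=5 emitted=2 chunks_done=0
Byte 5 = 'j': mode=DATA remaining=4 emitted=3 chunks_done=0
Byte 6 = 'a': mode=DATA remaining=3 emitted=4 chunks_done=0
Byte 7 = 'y': mode=DATA remaining=2 emitted=5 chunks_done=0
Byte 8 = 'r': mode=DATA remaining=1 emitted=6 chunks_done=0
Byte 9 = '6': mode=DATA_DONE remaining=0 emitted=7 chunks_done=0
Byte 10 = 0x0D: mode=DATA_CR remaining=0 emitted=7 chunks_done=0
Byte 11 = 0x0A: mode=SIZE remaining=0 emitted=7 chunks_done=1
Byte 12 = '8': mode=SIZE remaining=0 emitted=7 chunks_done=1

Answer: SIZE 0 7 1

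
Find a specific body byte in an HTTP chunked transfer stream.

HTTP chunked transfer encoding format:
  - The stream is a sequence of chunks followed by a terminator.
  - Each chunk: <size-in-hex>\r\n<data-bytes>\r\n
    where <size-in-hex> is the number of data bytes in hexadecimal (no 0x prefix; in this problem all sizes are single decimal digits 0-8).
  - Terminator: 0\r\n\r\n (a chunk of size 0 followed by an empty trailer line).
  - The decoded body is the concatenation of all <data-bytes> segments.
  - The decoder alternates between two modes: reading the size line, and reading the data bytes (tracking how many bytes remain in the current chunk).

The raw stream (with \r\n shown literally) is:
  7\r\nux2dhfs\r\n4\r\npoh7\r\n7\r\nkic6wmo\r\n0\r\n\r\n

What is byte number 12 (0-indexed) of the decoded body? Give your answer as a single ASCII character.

Answer: i

Derivation:
Chunk 1: stream[0..1]='7' size=0x7=7, data at stream[3..10]='ux2dhfs' -> body[0..7], body so far='ux2dhfs'
Chunk 2: stream[12..13]='4' size=0x4=4, data at stream[15..19]='poh7' -> body[7..11], body so far='ux2dhfspoh7'
Chunk 3: stream[21..22]='7' size=0x7=7, data at stream[24..31]='kic6wmo' -> body[11..18], body so far='ux2dhfspoh7kic6wmo'
Chunk 4: stream[33..34]='0' size=0 (terminator). Final body='ux2dhfspoh7kic6wmo' (18 bytes)
Body byte 12 = 'i'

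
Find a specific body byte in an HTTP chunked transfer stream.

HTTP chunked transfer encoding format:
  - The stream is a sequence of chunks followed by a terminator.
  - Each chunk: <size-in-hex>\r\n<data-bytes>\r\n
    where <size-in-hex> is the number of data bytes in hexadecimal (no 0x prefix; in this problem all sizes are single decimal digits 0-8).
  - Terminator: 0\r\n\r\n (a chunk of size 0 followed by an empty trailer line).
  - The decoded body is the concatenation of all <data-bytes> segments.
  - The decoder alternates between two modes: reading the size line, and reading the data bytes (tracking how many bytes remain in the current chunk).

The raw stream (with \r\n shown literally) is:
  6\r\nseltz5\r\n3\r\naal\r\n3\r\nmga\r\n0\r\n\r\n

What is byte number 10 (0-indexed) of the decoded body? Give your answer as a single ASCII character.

Answer: g

Derivation:
Chunk 1: stream[0..1]='6' size=0x6=6, data at stream[3..9]='seltz5' -> body[0..6], body so far='seltz5'
Chunk 2: stream[11..12]='3' size=0x3=3, data at stream[14..17]='aal' -> body[6..9], body so far='seltz5aal'
Chunk 3: stream[19..20]='3' size=0x3=3, data at stream[22..25]='mga' -> body[9..12], body so far='seltz5aalmga'
Chunk 4: stream[27..28]='0' size=0 (terminator). Final body='seltz5aalmga' (12 bytes)
Body byte 10 = 'g'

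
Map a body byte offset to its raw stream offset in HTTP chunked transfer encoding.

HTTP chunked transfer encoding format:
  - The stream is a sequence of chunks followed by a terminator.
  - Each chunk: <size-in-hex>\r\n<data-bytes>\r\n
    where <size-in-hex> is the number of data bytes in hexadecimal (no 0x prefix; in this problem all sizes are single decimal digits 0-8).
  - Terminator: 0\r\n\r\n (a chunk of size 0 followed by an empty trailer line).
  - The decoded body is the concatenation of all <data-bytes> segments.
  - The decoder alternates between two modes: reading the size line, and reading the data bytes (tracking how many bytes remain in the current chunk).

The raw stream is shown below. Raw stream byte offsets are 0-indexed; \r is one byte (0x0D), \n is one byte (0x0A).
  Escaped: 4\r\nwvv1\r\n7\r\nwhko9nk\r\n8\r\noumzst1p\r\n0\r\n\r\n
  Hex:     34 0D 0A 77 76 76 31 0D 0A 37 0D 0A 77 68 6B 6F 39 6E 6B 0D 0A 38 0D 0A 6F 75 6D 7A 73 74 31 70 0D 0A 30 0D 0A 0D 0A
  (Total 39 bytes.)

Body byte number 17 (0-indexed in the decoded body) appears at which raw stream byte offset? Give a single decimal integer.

Answer: 30

Derivation:
Chunk 1: stream[0..1]='4' size=0x4=4, data at stream[3..7]='wvv1' -> body[0..4], body so far='wvv1'
Chunk 2: stream[9..10]='7' size=0x7=7, data at stream[12..19]='whko9nk' -> body[4..11], body so far='wvv1whko9nk'
Chunk 3: stream[21..22]='8' size=0x8=8, data at stream[24..32]='oumzst1p' -> body[11..19], body so far='wvv1whko9nkoumzst1p'
Chunk 4: stream[34..35]='0' size=0 (terminator). Final body='wvv1whko9nkoumzst1p' (19 bytes)
Body byte 17 at stream offset 30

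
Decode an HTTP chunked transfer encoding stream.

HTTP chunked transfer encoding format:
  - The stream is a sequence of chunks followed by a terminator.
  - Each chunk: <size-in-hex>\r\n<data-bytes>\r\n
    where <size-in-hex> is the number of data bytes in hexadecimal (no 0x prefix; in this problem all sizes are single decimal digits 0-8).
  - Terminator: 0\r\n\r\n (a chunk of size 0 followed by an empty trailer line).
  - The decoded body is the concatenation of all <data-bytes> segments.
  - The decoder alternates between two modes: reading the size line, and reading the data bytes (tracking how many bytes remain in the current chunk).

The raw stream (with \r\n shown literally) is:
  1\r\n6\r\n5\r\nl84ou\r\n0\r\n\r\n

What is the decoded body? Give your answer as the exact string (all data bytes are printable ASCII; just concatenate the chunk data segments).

Chunk 1: stream[0..1]='1' size=0x1=1, data at stream[3..4]='6' -> body[0..1], body so far='6'
Chunk 2: stream[6..7]='5' size=0x5=5, data at stream[9..14]='l84ou' -> body[1..6], body so far='6l84ou'
Chunk 3: stream[16..17]='0' size=0 (terminator). Final body='6l84ou' (6 bytes)

Answer: 6l84ou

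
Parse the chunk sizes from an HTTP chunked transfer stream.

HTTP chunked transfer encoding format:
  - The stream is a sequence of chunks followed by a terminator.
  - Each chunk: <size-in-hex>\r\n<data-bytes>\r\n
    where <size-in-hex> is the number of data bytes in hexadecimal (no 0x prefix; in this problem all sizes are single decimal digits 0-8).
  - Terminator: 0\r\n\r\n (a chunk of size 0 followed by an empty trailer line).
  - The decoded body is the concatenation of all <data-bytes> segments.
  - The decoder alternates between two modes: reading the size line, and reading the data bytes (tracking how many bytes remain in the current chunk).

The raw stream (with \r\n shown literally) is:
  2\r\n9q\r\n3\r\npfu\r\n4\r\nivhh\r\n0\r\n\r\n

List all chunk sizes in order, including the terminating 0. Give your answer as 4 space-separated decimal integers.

Answer: 2 3 4 0

Derivation:
Chunk 1: stream[0..1]='2' size=0x2=2, data at stream[3..5]='9q' -> body[0..2], body so far='9q'
Chunk 2: stream[7..8]='3' size=0x3=3, data at stream[10..13]='pfu' -> body[2..5], body so far='9qpfu'
Chunk 3: stream[15..16]='4' size=0x4=4, data at stream[18..22]='ivhh' -> body[5..9], body so far='9qpfuivhh'
Chunk 4: stream[24..25]='0' size=0 (terminator). Final body='9qpfuivhh' (9 bytes)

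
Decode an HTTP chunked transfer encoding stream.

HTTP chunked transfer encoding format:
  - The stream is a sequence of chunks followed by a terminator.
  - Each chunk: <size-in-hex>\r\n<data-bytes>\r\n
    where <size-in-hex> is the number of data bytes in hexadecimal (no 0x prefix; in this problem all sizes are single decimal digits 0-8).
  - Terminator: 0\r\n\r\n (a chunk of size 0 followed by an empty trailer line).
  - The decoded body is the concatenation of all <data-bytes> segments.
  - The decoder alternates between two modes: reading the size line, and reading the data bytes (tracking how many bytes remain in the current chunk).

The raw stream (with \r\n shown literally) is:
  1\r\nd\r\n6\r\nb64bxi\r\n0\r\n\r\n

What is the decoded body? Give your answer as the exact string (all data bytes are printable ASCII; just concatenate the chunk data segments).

Chunk 1: stream[0..1]='1' size=0x1=1, data at stream[3..4]='d' -> body[0..1], body so far='d'
Chunk 2: stream[6..7]='6' size=0x6=6, data at stream[9..15]='b64bxi' -> body[1..7], body so far='db64bxi'
Chunk 3: stream[17..18]='0' size=0 (terminator). Final body='db64bxi' (7 bytes)

Answer: db64bxi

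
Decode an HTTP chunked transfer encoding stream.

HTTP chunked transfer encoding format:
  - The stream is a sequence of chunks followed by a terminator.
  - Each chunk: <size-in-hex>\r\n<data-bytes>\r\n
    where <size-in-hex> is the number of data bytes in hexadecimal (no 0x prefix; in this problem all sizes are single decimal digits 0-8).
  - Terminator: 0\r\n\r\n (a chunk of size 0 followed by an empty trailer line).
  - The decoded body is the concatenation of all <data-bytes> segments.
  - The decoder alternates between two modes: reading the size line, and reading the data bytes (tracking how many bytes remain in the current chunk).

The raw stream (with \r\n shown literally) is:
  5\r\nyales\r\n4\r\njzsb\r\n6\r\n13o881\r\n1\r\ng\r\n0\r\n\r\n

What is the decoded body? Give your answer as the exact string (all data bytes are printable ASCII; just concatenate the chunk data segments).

Chunk 1: stream[0..1]='5' size=0x5=5, data at stream[3..8]='yales' -> body[0..5], body so far='yales'
Chunk 2: stream[10..11]='4' size=0x4=4, data at stream[13..17]='jzsb' -> body[5..9], body so far='yalesjzsb'
Chunk 3: stream[19..20]='6' size=0x6=6, data at stream[22..28]='13o881' -> body[9..15], body so far='yalesjzsb13o881'
Chunk 4: stream[30..31]='1' size=0x1=1, data at stream[33..34]='g' -> body[15..16], body so far='yalesjzsb13o881g'
Chunk 5: stream[36..37]='0' size=0 (terminator). Final body='yalesjzsb13o881g' (16 bytes)

Answer: yalesjzsb13o881g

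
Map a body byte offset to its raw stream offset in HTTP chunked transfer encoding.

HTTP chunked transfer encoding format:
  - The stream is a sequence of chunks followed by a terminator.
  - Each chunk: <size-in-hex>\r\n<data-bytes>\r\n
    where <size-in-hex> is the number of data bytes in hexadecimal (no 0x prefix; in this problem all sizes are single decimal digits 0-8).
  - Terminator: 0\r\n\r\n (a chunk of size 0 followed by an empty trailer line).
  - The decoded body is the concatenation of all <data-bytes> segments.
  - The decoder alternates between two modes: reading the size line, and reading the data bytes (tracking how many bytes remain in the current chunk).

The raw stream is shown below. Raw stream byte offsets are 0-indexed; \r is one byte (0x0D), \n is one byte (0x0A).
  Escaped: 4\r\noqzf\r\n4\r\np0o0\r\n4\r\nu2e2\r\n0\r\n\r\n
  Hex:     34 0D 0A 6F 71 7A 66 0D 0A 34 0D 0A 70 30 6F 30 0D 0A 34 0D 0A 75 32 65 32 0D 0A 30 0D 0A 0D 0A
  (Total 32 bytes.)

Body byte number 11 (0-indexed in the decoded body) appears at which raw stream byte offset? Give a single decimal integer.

Answer: 24

Derivation:
Chunk 1: stream[0..1]='4' size=0x4=4, data at stream[3..7]='oqzf' -> body[0..4], body so far='oqzf'
Chunk 2: stream[9..10]='4' size=0x4=4, data at stream[12..16]='p0o0' -> body[4..8], body so far='oqzfp0o0'
Chunk 3: stream[18..19]='4' size=0x4=4, data at stream[21..25]='u2e2' -> body[8..12], body so far='oqzfp0o0u2e2'
Chunk 4: stream[27..28]='0' size=0 (terminator). Final body='oqzfp0o0u2e2' (12 bytes)
Body byte 11 at stream offset 24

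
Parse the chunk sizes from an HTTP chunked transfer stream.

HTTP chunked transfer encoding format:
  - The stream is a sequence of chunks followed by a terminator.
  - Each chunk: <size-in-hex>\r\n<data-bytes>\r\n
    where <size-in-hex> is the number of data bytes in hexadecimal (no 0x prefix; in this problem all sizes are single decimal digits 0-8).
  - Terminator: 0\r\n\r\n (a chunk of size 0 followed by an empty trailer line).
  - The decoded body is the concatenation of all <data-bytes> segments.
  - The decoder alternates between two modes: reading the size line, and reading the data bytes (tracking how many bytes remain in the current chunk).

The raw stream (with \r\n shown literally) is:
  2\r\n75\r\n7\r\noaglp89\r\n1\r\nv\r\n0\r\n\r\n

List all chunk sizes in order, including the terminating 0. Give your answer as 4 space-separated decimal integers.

Chunk 1: stream[0..1]='2' size=0x2=2, data at stream[3..5]='75' -> body[0..2], body so far='75'
Chunk 2: stream[7..8]='7' size=0x7=7, data at stream[10..17]='oaglp89' -> body[2..9], body so far='75oaglp89'
Chunk 3: stream[19..20]='1' size=0x1=1, data at stream[22..23]='v' -> body[9..10], body so far='75oaglp89v'
Chunk 4: stream[25..26]='0' size=0 (terminator). Final body='75oaglp89v' (10 bytes)

Answer: 2 7 1 0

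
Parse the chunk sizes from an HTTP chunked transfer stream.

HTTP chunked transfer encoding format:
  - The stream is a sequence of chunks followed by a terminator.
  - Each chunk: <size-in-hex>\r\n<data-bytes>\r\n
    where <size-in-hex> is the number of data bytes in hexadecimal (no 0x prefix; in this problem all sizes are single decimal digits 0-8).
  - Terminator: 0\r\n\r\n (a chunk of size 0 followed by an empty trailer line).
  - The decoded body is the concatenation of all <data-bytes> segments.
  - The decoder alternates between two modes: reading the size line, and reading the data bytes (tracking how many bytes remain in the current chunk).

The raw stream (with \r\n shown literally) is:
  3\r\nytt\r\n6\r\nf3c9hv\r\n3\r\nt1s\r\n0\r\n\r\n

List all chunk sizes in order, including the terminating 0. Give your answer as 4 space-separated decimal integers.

Answer: 3 6 3 0

Derivation:
Chunk 1: stream[0..1]='3' size=0x3=3, data at stream[3..6]='ytt' -> body[0..3], body so far='ytt'
Chunk 2: stream[8..9]='6' size=0x6=6, data at stream[11..17]='f3c9hv' -> body[3..9], body so far='yttf3c9hv'
Chunk 3: stream[19..20]='3' size=0x3=3, data at stream[22..25]='t1s' -> body[9..12], body so far='yttf3c9hvt1s'
Chunk 4: stream[27..28]='0' size=0 (terminator). Final body='yttf3c9hvt1s' (12 bytes)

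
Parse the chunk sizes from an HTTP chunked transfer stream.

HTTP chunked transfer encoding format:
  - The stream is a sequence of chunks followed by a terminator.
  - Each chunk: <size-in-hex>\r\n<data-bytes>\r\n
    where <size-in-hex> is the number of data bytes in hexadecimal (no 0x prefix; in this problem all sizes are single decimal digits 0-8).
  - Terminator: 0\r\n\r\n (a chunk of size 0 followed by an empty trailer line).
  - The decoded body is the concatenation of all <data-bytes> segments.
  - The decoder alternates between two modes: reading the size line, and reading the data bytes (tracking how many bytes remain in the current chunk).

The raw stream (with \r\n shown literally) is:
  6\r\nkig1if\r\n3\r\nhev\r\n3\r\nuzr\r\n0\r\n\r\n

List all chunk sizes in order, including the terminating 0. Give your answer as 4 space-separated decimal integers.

Answer: 6 3 3 0

Derivation:
Chunk 1: stream[0..1]='6' size=0x6=6, data at stream[3..9]='kig1if' -> body[0..6], body so far='kig1if'
Chunk 2: stream[11..12]='3' size=0x3=3, data at stream[14..17]='hev' -> body[6..9], body so far='kig1ifhev'
Chunk 3: stream[19..20]='3' size=0x3=3, data at stream[22..25]='uzr' -> body[9..12], body so far='kig1ifhevuzr'
Chunk 4: stream[27..28]='0' size=0 (terminator). Final body='kig1ifhevuzr' (12 bytes)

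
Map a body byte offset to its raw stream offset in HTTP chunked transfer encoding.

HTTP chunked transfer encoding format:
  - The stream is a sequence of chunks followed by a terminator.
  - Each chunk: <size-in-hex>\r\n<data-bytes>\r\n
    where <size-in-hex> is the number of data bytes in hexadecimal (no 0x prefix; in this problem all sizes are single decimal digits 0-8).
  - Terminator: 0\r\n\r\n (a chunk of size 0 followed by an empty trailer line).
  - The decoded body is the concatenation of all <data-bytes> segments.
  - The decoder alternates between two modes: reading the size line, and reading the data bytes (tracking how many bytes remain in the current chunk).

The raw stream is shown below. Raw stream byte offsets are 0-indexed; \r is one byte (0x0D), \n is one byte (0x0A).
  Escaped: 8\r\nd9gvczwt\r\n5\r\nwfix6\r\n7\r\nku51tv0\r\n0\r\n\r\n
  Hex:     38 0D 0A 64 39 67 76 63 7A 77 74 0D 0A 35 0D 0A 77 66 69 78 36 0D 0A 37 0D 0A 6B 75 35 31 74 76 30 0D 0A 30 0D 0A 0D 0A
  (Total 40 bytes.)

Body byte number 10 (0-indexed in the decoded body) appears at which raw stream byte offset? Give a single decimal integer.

Chunk 1: stream[0..1]='8' size=0x8=8, data at stream[3..11]='d9gvczwt' -> body[0..8], body so far='d9gvczwt'
Chunk 2: stream[13..14]='5' size=0x5=5, data at stream[16..21]='wfix6' -> body[8..13], body so far='d9gvczwtwfix6'
Chunk 3: stream[23..24]='7' size=0x7=7, data at stream[26..33]='ku51tv0' -> body[13..20], body so far='d9gvczwtwfix6ku51tv0'
Chunk 4: stream[35..36]='0' size=0 (terminator). Final body='d9gvczwtwfix6ku51tv0' (20 bytes)
Body byte 10 at stream offset 18

Answer: 18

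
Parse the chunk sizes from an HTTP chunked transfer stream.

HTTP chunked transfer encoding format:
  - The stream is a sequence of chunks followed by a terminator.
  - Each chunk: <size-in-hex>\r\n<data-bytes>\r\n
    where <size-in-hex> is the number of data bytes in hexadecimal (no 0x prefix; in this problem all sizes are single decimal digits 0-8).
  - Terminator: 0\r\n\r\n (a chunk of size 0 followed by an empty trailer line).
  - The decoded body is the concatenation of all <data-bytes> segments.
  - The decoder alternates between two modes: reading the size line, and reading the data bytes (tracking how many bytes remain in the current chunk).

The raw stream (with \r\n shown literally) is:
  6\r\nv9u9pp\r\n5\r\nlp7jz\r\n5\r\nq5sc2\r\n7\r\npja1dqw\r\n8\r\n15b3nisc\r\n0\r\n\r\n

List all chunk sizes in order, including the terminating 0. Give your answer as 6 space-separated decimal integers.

Chunk 1: stream[0..1]='6' size=0x6=6, data at stream[3..9]='v9u9pp' -> body[0..6], body so far='v9u9pp'
Chunk 2: stream[11..12]='5' size=0x5=5, data at stream[14..19]='lp7jz' -> body[6..11], body so far='v9u9pplp7jz'
Chunk 3: stream[21..22]='5' size=0x5=5, data at stream[24..29]='q5sc2' -> body[11..16], body so far='v9u9pplp7jzq5sc2'
Chunk 4: stream[31..32]='7' size=0x7=7, data at stream[34..41]='pja1dqw' -> body[16..23], body so far='v9u9pplp7jzq5sc2pja1dqw'
Chunk 5: stream[43..44]='8' size=0x8=8, data at stream[46..54]='15b3nisc' -> body[23..31], body so far='v9u9pplp7jzq5sc2pja1dqw15b3nisc'
Chunk 6: stream[56..57]='0' size=0 (terminator). Final body='v9u9pplp7jzq5sc2pja1dqw15b3nisc' (31 bytes)

Answer: 6 5 5 7 8 0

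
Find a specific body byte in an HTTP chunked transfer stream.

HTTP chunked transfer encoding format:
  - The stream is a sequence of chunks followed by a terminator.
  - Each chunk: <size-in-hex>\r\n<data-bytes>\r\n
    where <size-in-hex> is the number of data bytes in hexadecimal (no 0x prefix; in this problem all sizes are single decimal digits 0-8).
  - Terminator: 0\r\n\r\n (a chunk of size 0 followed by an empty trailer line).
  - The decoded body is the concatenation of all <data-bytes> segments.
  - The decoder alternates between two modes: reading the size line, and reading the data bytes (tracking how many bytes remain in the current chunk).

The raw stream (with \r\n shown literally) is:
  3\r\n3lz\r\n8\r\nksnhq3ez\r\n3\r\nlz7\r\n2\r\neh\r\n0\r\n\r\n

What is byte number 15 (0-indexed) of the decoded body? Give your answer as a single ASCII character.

Answer: h

Derivation:
Chunk 1: stream[0..1]='3' size=0x3=3, data at stream[3..6]='3lz' -> body[0..3], body so far='3lz'
Chunk 2: stream[8..9]='8' size=0x8=8, data at stream[11..19]='ksnhq3ez' -> body[3..11], body so far='3lzksnhq3ez'
Chunk 3: stream[21..22]='3' size=0x3=3, data at stream[24..27]='lz7' -> body[11..14], body so far='3lzksnhq3ezlz7'
Chunk 4: stream[29..30]='2' size=0x2=2, data at stream[32..34]='eh' -> body[14..16], body so far='3lzksnhq3ezlz7eh'
Chunk 5: stream[36..37]='0' size=0 (terminator). Final body='3lzksnhq3ezlz7eh' (16 bytes)
Body byte 15 = 'h'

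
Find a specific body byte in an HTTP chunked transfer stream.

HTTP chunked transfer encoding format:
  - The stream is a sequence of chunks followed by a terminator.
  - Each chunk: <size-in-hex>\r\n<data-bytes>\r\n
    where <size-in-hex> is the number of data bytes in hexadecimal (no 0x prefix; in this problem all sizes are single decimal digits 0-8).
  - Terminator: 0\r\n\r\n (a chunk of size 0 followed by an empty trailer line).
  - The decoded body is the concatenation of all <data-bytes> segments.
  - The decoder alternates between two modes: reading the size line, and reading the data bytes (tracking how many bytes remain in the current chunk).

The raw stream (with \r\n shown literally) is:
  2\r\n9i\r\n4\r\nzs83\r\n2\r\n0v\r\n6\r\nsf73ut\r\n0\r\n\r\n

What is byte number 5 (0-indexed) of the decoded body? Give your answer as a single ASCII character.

Answer: 3

Derivation:
Chunk 1: stream[0..1]='2' size=0x2=2, data at stream[3..5]='9i' -> body[0..2], body so far='9i'
Chunk 2: stream[7..8]='4' size=0x4=4, data at stream[10..14]='zs83' -> body[2..6], body so far='9izs83'
Chunk 3: stream[16..17]='2' size=0x2=2, data at stream[19..21]='0v' -> body[6..8], body so far='9izs830v'
Chunk 4: stream[23..24]='6' size=0x6=6, data at stream[26..32]='sf73ut' -> body[8..14], body so far='9izs830vsf73ut'
Chunk 5: stream[34..35]='0' size=0 (terminator). Final body='9izs830vsf73ut' (14 bytes)
Body byte 5 = '3'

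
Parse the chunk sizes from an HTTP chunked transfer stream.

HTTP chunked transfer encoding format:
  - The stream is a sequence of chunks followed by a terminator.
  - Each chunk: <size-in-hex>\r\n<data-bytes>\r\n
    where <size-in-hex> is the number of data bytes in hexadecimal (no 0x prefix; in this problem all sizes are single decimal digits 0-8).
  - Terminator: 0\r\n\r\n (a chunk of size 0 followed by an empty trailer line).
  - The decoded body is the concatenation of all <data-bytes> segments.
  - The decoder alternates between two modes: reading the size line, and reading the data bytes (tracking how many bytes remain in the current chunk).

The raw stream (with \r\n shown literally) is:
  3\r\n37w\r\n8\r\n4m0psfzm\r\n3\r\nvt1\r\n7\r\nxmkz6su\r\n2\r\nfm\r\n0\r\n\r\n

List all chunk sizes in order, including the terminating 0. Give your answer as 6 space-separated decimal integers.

Chunk 1: stream[0..1]='3' size=0x3=3, data at stream[3..6]='37w' -> body[0..3], body so far='37w'
Chunk 2: stream[8..9]='8' size=0x8=8, data at stream[11..19]='4m0psfzm' -> body[3..11], body so far='37w4m0psfzm'
Chunk 3: stream[21..22]='3' size=0x3=3, data at stream[24..27]='vt1' -> body[11..14], body so far='37w4m0psfzmvt1'
Chunk 4: stream[29..30]='7' size=0x7=7, data at stream[32..39]='xmkz6su' -> body[14..21], body so far='37w4m0psfzmvt1xmkz6su'
Chunk 5: stream[41..42]='2' size=0x2=2, data at stream[44..46]='fm' -> body[21..23], body so far='37w4m0psfzmvt1xmkz6sufm'
Chunk 6: stream[48..49]='0' size=0 (terminator). Final body='37w4m0psfzmvt1xmkz6sufm' (23 bytes)

Answer: 3 8 3 7 2 0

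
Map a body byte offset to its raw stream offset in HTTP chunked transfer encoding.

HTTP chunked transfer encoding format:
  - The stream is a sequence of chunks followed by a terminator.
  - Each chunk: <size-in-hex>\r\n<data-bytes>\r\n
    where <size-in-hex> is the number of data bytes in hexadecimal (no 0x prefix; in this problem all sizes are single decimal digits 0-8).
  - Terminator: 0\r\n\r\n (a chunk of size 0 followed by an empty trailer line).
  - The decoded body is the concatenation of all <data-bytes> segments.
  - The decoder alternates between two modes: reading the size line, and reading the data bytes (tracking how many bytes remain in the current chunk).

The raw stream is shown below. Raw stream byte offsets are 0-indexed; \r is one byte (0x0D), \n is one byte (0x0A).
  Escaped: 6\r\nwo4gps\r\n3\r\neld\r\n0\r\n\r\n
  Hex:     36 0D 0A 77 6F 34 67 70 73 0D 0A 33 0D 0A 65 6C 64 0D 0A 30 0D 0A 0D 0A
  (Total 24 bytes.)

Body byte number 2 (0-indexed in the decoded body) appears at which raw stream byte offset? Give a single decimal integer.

Chunk 1: stream[0..1]='6' size=0x6=6, data at stream[3..9]='wo4gps' -> body[0..6], body so far='wo4gps'
Chunk 2: stream[11..12]='3' size=0x3=3, data at stream[14..17]='eld' -> body[6..9], body so far='wo4gpseld'
Chunk 3: stream[19..20]='0' size=0 (terminator). Final body='wo4gpseld' (9 bytes)
Body byte 2 at stream offset 5

Answer: 5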